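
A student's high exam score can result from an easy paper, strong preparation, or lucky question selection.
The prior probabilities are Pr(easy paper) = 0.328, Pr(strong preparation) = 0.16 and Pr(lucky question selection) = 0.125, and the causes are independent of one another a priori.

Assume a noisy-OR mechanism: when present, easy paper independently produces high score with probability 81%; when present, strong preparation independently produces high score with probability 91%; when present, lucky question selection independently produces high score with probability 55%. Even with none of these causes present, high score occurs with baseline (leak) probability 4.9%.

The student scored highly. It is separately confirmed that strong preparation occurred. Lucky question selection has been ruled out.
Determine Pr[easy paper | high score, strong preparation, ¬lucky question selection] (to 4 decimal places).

Under noisy-OR, P(high score | causes) = 1 − (1−0.049)·∏(1−qᵢ) over the active causes.
Sum P(high score|·) weighted by the priors over both values of easy paper:
  P(high score | strong preparation, ¬lucky question selection) = 0.91441·0.672 + 0.983738·0.328
        = 0.614484 + 0.322666 = 0.937150
Keeping only the easy paper-present terms gives 0.322666, so
  P(easy paper | high score, strong preparation, ¬lucky question selection) = 0.322666 / 0.937150 ≈ 0.3443

Pr[easy paper | high score, strong preparation, ¬lucky question selection] ≈ 0.3443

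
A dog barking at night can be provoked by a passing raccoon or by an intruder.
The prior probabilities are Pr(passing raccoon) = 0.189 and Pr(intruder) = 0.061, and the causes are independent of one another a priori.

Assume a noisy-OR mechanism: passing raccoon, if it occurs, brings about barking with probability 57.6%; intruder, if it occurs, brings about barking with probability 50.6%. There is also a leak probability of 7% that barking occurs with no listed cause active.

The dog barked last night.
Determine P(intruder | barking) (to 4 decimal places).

Under noisy-OR, P(barking | causes) = 1 − (1−0.07)·∏(1−qᵢ) over the active causes.
Numerator (weight on configurations with intruder): 0.026743 + 0.009283 = 0.036026
Denominator P(barking): 0.07×0.811×0.939 + 0.54058×0.811×0.061 + 0.60568×0.189×0.939 + 0.805206×0.189×0.061 = 0.196824
Posterior = 0.036026 / 0.196824 ≈ 0.1830

P(intruder | barking) ≈ 0.1830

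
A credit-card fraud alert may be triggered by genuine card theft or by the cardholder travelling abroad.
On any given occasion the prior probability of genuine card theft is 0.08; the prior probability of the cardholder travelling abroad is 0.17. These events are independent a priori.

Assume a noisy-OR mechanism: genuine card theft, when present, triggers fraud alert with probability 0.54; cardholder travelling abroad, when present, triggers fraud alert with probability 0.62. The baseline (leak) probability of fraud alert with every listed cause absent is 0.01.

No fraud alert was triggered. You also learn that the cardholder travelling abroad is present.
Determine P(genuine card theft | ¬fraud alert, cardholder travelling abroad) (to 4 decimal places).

P(genuine card theft | ¬fraud alert, cardholder travelling abroad) ≈ 0.0385

Under noisy-OR, P(fraud alert | causes) = 1 − (1−0.01)·∏(1−qᵢ) over the active causes.
By total probability over both values of genuine card theft:
  P(¬fraud alert | cardholder travelling abroad) = 0.3762*0.92 + 0.173052*0.08
        = 0.346104 + 0.013844 = 0.359948
The terms with genuine card theft present sum to 0.013844, so
  P(genuine card theft | ¬fraud alert, cardholder travelling abroad) = 0.013844 / 0.359948 ≈ 0.0385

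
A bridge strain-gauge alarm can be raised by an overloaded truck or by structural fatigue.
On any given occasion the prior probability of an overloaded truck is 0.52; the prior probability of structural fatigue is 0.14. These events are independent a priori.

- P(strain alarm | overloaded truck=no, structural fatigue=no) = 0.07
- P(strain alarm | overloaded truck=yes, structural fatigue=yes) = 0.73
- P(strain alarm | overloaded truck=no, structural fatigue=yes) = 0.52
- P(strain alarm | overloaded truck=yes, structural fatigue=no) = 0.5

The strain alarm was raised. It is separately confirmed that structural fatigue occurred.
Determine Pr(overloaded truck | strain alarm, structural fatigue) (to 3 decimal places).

Enumerate both values of overloaded truck and weight by the priors:
  P(strain alarm | structural fatigue) = 0.52×0.48 + 0.73×0.52
        = 0.249600 + 0.379600 = 0.629200
The terms with overloaded truck present sum to 0.379600, so
  P(overloaded truck | strain alarm, structural fatigue) = 0.379600 / 0.629200 ≈ 0.603

Pr(overloaded truck | strain alarm, structural fatigue) ≈ 0.603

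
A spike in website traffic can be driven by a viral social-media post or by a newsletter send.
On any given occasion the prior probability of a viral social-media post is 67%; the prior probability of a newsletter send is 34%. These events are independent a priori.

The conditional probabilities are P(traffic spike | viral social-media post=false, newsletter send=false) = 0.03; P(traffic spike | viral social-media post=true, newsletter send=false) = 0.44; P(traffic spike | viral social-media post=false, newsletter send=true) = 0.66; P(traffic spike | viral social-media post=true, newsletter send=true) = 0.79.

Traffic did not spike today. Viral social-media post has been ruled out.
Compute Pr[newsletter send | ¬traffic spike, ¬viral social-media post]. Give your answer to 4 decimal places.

Pr[newsletter send | ¬traffic spike, ¬viral social-media post] ≈ 0.1530

Enumerate both values of newsletter send and weight by the priors:
  P(¬traffic spike | ¬viral social-media post) = 0.97*0.66 + 0.34*0.34
        = 0.640200 + 0.115600 = 0.755800
Configurations with newsletter send contribute 0.115600, so
  P(newsletter send | ¬traffic spike, ¬viral social-media post) = 0.115600 / 0.755800 ≈ 0.1530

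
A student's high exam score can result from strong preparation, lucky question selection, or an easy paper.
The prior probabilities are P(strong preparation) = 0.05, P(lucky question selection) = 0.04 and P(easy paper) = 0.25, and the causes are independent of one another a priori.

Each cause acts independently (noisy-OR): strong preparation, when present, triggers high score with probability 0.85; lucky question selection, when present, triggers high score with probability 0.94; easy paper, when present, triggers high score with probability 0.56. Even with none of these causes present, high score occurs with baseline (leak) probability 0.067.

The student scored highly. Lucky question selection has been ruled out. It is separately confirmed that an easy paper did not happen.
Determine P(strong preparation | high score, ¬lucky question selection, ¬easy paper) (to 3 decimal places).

Under noisy-OR, P(high score | causes) = 1 − (1−0.067)·∏(1−qᵢ) over the active causes.
Enumerate both values of strong preparation and weight by the priors:
  P(high score | ¬lucky question selection, ¬easy paper) = 0.067×0.95 + 0.86005×0.05
        = 0.063650 + 0.043002 = 0.106652
Keeping only the strong preparation-present terms gives 0.043002, so
  P(strong preparation | high score, ¬lucky question selection, ¬easy paper) = 0.043002 / 0.106652 ≈ 0.403

P(strong preparation | high score, ¬lucky question selection, ¬easy paper) ≈ 0.403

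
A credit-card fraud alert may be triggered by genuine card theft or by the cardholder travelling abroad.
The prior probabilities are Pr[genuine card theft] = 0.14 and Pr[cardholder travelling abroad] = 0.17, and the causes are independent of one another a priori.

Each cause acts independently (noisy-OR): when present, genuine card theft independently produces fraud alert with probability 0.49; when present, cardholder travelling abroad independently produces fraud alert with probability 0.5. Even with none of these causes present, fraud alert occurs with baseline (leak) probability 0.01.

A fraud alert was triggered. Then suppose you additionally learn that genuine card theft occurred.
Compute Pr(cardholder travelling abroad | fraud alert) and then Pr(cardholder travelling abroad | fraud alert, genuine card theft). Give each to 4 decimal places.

Pr(cardholder travelling abroad | fraud alert) ≈ 0.5862; Pr(cardholder travelling abroad | fraud alert, genuine card theft) ≈ 0.2362

Under noisy-OR, P(fraud alert | causes) = 1 − (1−0.01)·∏(1−qᵢ) over the active causes.
Sum P(fraud alert|·) weighted by the priors over the 4 (genuine card theft, cardholder travelling abroad) configurations:
  P(fraud alert) = 0.01·0.86·0.83 + 0.505·0.86·0.17 + 0.4951·0.14·0.83 + 0.74755·0.14·0.17
        = 0.007138 + 0.073831 + 0.057531 + 0.017792 = 0.156292
The terms with cardholder travelling abroad present sum to 0.091623, so
  P(cardholder travelling abroad | fraud alert) = 0.091623 / 0.156292 ≈ 0.5862

Now also conditioning on genuine card theft=true:
P(fraud alert | genuine card theft) = 0.4951×0.83 + 0.74755×0.17 = 0.410933 + 0.127084 = 0.538017
Of this, 0.127084 comes from 0.74755×0.17 (the cardholder travelling abroad=true cases).
So P(cardholder travelling abroad | fraud alert, genuine card theft) = 0.127084/0.538017 ≈ 0.2362.
Conditioning on genuine card theft lowers the posterior on cardholder travelling abroad: the classic explaining-away effect in a common-effect structure.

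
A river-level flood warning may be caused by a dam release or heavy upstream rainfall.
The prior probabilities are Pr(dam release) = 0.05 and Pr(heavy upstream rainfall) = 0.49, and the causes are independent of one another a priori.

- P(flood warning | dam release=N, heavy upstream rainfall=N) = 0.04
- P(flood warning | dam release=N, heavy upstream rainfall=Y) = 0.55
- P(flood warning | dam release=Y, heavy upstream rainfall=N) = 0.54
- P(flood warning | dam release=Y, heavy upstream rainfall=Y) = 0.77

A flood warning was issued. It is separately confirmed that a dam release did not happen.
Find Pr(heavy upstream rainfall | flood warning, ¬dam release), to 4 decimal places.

P(flood warning | ¬dam release) = 0.04·0.51 + 0.55·0.49 = 0.020400 + 0.269500 = 0.289900
Of this, 0.269500 comes from 0.55·0.49 (the heavy upstream rainfall=true cases).
Hence the posterior is 0.269500/0.289900 ≈ 0.9296.

Pr(heavy upstream rainfall | flood warning, ¬dam release) ≈ 0.9296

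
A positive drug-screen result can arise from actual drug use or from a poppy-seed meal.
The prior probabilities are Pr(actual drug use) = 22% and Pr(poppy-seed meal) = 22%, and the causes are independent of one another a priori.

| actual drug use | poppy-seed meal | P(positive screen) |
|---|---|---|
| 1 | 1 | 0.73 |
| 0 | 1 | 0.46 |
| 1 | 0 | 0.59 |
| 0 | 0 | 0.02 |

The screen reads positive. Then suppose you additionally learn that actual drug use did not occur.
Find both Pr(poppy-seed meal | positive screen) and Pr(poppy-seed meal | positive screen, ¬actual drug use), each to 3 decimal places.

Pr(poppy-seed meal | positive screen) ≈ 0.502; Pr(poppy-seed meal | positive screen, ¬actual drug use) ≈ 0.866

Numerator (weight on configurations with poppy-seed meal): 0.078936 + 0.035332 = 0.114268
Normalizer over all consistent configurations: 0.02·0.78·0.78 + 0.46·0.78·0.22 + 0.59·0.22·0.78 + 0.73·0.22·0.22 = 0.227680
Posterior = 0.114268 / 0.227680 ≈ 0.502

Now condition on the additional information:
Enumerate both values of poppy-seed meal and weight by the priors:
  P(positive screen | ¬actual drug use) = 0.02×0.78 + 0.46×0.22
        = 0.015600 + 0.101200 = 0.116800
Keeping only the poppy-seed meal-present terms gives 0.101200, so
  P(poppy-seed meal | positive screen, ¬actual drug use) = 0.101200 / 0.116800 ≈ 0.866
With actual drug use excluded, poppy-seed meal must carry more of the explanatory weight for the positive screen.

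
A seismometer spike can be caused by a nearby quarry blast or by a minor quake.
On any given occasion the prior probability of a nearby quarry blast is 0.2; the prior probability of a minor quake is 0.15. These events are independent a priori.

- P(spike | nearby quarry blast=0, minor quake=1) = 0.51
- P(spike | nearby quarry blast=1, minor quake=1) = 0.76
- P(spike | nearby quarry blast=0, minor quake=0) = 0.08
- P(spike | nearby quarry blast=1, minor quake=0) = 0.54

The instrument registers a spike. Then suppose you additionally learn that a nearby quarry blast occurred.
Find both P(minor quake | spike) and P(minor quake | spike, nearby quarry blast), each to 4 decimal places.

P(minor quake | spike) ≈ 0.3649; P(minor quake | spike, nearby quarry blast) ≈ 0.1990

P(spike) = 0.08·0.8·0.85 + 0.51·0.8·0.15 + 0.54·0.2·0.85 + 0.76·0.2·0.15 = 0.054400 + 0.061200 + 0.091800 + 0.022800 = 0.230200
Of this, 0.084000 comes from 0.061200 + 0.022800 (the minor quake=true cases).
So P(minor quake | spike) = 0.084000/0.230200 ≈ 0.3649.

Now condition on the additional information:
By total probability over both values of minor quake:
  P(spike | nearby quarry blast) = 0.54·0.85 + 0.76·0.15
        = 0.459000 + 0.114000 = 0.573000
Keeping only the minor quake-present terms gives 0.114000, so
  P(minor quake | spike, nearby quarry blast) = 0.114000 / 0.573000 ≈ 0.1990
Conditioning on nearby quarry blast lowers the posterior on minor quake: the classic explaining-away effect in a common-effect structure.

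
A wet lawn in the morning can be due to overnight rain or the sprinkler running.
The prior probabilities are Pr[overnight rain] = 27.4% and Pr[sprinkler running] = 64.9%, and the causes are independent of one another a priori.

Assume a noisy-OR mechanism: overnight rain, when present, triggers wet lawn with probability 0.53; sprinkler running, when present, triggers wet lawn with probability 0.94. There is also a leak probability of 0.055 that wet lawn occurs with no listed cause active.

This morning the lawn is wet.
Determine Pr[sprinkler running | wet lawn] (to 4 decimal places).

Pr[sprinkler running | wet lawn] ≈ 0.9015

Under noisy-OR, P(wet lawn | causes) = 1 − (1−0.055)·∏(1−qᵢ) over the active causes.
For the numerator, keep only sprinkler running=true terms: 0.444458 + 0.173087 = 0.617545
Normalizer over all consistent configurations: 0.055·0.726·0.351 + 0.9433·0.726·0.649 + 0.55585·0.274·0.351 + 0.973351·0.274·0.649 = 0.685018
P(sprinkler running | wet lawn) = 0.617545/0.685018 ≈ 0.9015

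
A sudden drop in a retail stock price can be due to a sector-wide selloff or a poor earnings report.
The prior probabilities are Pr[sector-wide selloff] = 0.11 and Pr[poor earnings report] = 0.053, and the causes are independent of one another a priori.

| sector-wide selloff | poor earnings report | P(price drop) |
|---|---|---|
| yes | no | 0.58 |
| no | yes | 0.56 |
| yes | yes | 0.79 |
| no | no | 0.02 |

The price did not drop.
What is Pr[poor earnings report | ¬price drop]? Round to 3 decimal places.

Enumerate the 4 (sector-wide selloff, poor earnings report) configurations and weight by the priors:
  P(¬price drop) = 0.98·0.89·0.947 + 0.44·0.89·0.053 + 0.42·0.11·0.947 + 0.21·0.11·0.053
        = 0.825973 + 0.020755 + 0.043751 + 0.001224 = 0.891703
Configurations with poor earnings report contribute 0.021979, so
  P(poor earnings report | ¬price drop) = 0.021979 / 0.891703 ≈ 0.025

Pr[poor earnings report | ¬price drop] ≈ 0.025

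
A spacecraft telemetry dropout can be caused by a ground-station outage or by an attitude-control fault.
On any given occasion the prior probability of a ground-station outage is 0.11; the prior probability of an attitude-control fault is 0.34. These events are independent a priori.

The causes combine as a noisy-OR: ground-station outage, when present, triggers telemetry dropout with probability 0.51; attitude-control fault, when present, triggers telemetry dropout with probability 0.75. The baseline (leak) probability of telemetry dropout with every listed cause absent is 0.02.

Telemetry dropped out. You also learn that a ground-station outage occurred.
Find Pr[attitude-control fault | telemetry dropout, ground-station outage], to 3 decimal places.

Under noisy-OR, P(telemetry dropout | causes) = 1 − (1−0.02)·∏(1−qᵢ) over the active causes.
P(telemetry dropout | ground-station outage) = 0.5198·0.66 + 0.87995·0.34 = 0.343068 + 0.299183 = 0.642251
Restricting to configurations with attitude-control fault present: 0.87995·0.34 = 0.299183.
So P(attitude-control fault | telemetry dropout, ground-station outage) = 0.299183/0.642251 ≈ 0.466.

Pr[attitude-control fault | telemetry dropout, ground-station outage] ≈ 0.466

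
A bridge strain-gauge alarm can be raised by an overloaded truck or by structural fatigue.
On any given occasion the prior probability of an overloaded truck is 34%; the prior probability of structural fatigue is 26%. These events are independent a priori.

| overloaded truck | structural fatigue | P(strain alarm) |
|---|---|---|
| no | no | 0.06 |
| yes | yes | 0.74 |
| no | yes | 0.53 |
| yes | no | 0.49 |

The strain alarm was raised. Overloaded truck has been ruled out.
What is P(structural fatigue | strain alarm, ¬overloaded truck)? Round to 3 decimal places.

P(strain alarm | ¬overloaded truck) = 0.06*0.74 + 0.53*0.26 = 0.044400 + 0.137800 = 0.182200
The structural fatigue-present share is 0.53*0.26 = 0.137800.
So P(structural fatigue | strain alarm, ¬overloaded truck) = 0.137800/0.182200 ≈ 0.756.

P(structural fatigue | strain alarm, ¬overloaded truck) ≈ 0.756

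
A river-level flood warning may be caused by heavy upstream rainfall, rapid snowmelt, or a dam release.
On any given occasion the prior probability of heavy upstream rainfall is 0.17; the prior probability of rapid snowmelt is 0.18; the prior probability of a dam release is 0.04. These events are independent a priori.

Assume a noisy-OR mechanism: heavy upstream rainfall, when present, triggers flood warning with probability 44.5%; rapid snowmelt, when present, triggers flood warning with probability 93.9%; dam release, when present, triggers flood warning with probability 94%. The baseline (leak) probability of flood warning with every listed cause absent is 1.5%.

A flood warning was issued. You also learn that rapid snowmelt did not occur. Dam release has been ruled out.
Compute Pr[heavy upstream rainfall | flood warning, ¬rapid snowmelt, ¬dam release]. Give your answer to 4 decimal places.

Pr[heavy upstream rainfall | flood warning, ¬rapid snowmelt, ¬dam release] ≈ 0.8609

Under noisy-OR, P(flood warning | causes) = 1 − (1−0.015)·∏(1−qᵢ) over the active causes.
Numerator (weight on configurations with heavy upstream rainfall): 0.453325*0.17 = 0.077065
Normalizer over all consistent configurations: 0.015*0.83 + 0.453325*0.17 = 0.089515
Posterior = 0.077065 / 0.089515 ≈ 0.8609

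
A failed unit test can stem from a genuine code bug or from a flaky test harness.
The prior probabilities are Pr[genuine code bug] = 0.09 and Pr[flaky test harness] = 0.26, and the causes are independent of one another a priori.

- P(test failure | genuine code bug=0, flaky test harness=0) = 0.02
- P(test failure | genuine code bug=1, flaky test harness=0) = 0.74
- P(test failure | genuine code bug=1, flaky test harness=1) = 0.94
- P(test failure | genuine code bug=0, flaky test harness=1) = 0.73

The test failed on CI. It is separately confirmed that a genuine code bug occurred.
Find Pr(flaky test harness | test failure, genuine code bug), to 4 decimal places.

P(test failure | genuine code bug) = 0.74·0.74 + 0.94·0.26 = 0.547600 + 0.244400 = 0.792000
The flaky test harness-present share is 0.94·0.26 = 0.244400.
P(flaky test harness | test failure, genuine code bug) = 0.244400 / 0.792000 ≈ 0.3086

Pr(flaky test harness | test failure, genuine code bug) ≈ 0.3086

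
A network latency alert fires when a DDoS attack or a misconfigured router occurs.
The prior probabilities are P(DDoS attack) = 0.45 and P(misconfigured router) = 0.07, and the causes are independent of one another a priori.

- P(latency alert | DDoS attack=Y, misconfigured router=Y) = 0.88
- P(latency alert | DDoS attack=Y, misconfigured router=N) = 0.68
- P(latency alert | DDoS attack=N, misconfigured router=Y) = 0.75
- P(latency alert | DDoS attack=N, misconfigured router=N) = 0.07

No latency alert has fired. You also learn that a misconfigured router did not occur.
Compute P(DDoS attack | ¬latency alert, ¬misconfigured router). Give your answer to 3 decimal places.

Weight on DDoS attack=true, given the evidence: 0.32*0.45 = 0.144000
Denominator P(¬latency alert | ¬misconfigured router): 0.93*0.55 + 0.32*0.45 = 0.655500
P(DDoS attack | ¬latency alert, ¬misconfigured router) = 0.144000/0.655500 ≈ 0.220

P(DDoS attack | ¬latency alert, ¬misconfigured router) ≈ 0.220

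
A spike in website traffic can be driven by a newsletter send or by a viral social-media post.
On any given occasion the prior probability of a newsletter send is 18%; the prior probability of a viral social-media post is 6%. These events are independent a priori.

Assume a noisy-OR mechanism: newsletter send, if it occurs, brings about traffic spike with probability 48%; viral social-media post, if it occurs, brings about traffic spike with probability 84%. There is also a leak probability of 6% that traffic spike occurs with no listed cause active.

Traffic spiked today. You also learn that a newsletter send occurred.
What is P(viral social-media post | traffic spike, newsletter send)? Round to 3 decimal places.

Under noisy-OR, P(traffic spike | causes) = 1 − (1−0.06)·∏(1−qᵢ) over the active causes.
Weight on viral social-media post=true, given the evidence: 0.921792·0.06 = 0.055308
The normalizing constant is 0.5112·0.94 + 0.921792·0.06 = 0.535836
Posterior = 0.055308 / 0.535836 ≈ 0.103

P(viral social-media post | traffic spike, newsletter send) ≈ 0.103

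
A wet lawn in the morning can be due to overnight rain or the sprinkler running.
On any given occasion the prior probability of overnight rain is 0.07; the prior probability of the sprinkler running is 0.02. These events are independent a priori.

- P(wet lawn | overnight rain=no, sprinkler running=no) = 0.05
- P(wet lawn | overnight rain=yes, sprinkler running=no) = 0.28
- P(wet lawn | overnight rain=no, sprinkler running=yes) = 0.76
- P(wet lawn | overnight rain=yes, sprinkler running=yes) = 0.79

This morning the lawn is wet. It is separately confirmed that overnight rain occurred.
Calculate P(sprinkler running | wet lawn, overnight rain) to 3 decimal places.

For the numerator, keep only sprinkler running=true terms: 0.79·0.02 = 0.015800
Normalizer over all consistent configurations: 0.28·0.98 + 0.79·0.02 = 0.290200
Posterior = 0.015800 / 0.290200 ≈ 0.054

P(sprinkler running | wet lawn, overnight rain) ≈ 0.054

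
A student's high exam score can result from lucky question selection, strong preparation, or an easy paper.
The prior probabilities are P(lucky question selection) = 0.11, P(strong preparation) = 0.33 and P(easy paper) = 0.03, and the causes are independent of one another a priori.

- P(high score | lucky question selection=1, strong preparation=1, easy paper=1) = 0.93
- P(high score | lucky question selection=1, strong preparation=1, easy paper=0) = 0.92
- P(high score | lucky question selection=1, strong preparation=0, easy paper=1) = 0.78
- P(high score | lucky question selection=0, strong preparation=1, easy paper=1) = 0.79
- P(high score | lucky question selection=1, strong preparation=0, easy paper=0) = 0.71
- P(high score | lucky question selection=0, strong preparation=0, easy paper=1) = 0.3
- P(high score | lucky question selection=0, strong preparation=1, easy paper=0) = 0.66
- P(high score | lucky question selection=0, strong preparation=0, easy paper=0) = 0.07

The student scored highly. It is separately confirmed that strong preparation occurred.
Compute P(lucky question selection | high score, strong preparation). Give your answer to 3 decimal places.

P(lucky question selection | high score, strong preparation) ≈ 0.146

Enumerate the 4 (lucky question selection, easy paper) configurations and weight by the priors:
  P(high score | strong preparation) = 0.66·0.89·0.97 + 0.79·0.89·0.03 + 0.92·0.11·0.97 + 0.93·0.11·0.03
        = 0.569778 + 0.021093 + 0.098164 + 0.003069 = 0.692104
The terms with lucky question selection present sum to 0.101233, so
  P(lucky question selection | high score, strong preparation) = 0.101233 / 0.692104 ≈ 0.146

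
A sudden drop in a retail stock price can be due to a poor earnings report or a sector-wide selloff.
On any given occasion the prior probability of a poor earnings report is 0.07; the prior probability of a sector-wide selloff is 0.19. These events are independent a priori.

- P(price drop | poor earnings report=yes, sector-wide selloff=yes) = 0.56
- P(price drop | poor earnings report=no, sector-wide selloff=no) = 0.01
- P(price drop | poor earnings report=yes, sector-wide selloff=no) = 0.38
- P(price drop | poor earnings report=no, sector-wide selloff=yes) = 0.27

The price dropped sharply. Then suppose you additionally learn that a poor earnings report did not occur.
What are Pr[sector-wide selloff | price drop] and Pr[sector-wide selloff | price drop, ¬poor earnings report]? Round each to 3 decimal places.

Sum P(price drop|·) weighted by the priors over the 4 (poor earnings report, sector-wide selloff) configurations:
  P(price drop) = 0.01×0.93×0.81 + 0.27×0.93×0.19 + 0.38×0.07×0.81 + 0.56×0.07×0.19
        = 0.007533 + 0.047709 + 0.021546 + 0.007448 = 0.084236
Configurations with sector-wide selloff contribute 0.055157, so
  P(sector-wide selloff | price drop) = 0.055157 / 0.084236 ≈ 0.655

With the extra evidence:
Sum P(price drop|·) weighted by the priors over both values of sector-wide selloff:
  P(price drop | ¬poor earnings report) = 0.01*0.81 + 0.27*0.19
        = 0.008100 + 0.051300 = 0.059400
Keeping only the sector-wide selloff-present terms gives 0.051300, so
  P(sector-wide selloff | price drop, ¬poor earnings report) = 0.051300 / 0.059400 ≈ 0.864

Pr[sector-wide selloff | price drop] ≈ 0.655; Pr[sector-wide selloff | price drop, ¬poor earnings report] ≈ 0.864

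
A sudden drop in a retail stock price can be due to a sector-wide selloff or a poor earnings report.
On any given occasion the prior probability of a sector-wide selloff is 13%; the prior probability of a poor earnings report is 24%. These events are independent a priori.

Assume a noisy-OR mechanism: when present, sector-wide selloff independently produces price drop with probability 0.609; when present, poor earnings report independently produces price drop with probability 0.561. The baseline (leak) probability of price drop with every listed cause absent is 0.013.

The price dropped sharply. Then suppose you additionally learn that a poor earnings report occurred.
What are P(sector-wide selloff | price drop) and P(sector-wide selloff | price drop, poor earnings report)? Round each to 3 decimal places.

Under noisy-OR, P(price drop | causes) = 1 − (1−0.013)·∏(1−qᵢ) over the active causes.
By total probability over the 4 (sector-wide selloff, poor earnings report) configurations:
  P(price drop) = 0.013·0.87·0.76 + 0.566707·0.87·0.24 + 0.614083·0.13·0.76 + 0.830582·0.13·0.24
        = 0.008596 + 0.118328 + 0.060671 + 0.025914 = 0.213509
Keeping only the sector-wide selloff-present terms gives 0.086585, so
  P(sector-wide selloff | price drop) = 0.086585 / 0.213509 ≈ 0.406

Now also conditioning on poor earnings report=true:
Numerator (weight on configurations with sector-wide selloff): 0.830582×0.13 = 0.107976
Normalizer over all consistent configurations: 0.566707×0.87 + 0.830582×0.13 = 0.601011
Posterior = 0.107976 / 0.601011 ≈ 0.180
This is intercausal reasoning (explaining away): once poor earnings report accounts for the price drop, sector-wide selloff becomes less likely.

P(sector-wide selloff | price drop) ≈ 0.406; P(sector-wide selloff | price drop, poor earnings report) ≈ 0.180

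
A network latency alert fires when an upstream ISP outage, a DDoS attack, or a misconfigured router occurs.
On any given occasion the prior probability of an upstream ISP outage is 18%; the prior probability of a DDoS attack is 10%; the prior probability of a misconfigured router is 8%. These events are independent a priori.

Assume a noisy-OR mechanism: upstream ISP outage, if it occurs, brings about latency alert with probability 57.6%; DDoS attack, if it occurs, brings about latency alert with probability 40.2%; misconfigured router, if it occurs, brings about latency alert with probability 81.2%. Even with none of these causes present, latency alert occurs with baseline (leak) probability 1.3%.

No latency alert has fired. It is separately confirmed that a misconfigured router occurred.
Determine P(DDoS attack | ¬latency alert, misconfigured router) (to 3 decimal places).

Under noisy-OR, P(latency alert | causes) = 1 − (1−0.013)·∏(1−qᵢ) over the active causes.
P(¬latency alert | misconfigured router) = 0.185556*0.82*0.9 + 0.110962*0.82*0.1 + 0.078676*0.18*0.9 + 0.047048*0.18*0.1 = 0.136940 + 0.009099 + 0.012746 + 0.000847 = 0.159632
The DDoS attack-present share is 0.009099 + 0.000847 = 0.009946.
So P(DDoS attack | ¬latency alert, misconfigured router) = 0.009946/0.159632 ≈ 0.062.

P(DDoS attack | ¬latency alert, misconfigured router) ≈ 0.062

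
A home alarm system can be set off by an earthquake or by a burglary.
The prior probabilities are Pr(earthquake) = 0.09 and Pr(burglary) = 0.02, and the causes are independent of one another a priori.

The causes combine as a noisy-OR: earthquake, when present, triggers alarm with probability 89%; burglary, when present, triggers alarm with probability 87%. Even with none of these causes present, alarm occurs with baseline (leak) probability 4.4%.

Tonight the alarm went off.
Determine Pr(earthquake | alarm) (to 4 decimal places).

Under noisy-OR, P(alarm | causes) = 1 − (1−0.044)·∏(1−qᵢ) over the active causes.
Enumerate the 4 (earthquake, burglary) configurations and weight by the priors:
  P(alarm) = 0.044*0.91*0.98 + 0.87572*0.91*0.02 + 0.89484*0.09*0.98 + 0.986329*0.09*0.02
        = 0.039239 + 0.015938 + 0.078925 + 0.001775 = 0.135877
Configurations with earthquake contribute 0.080700, so
  P(earthquake | alarm) = 0.080700 / 0.135877 ≈ 0.5939

Pr(earthquake | alarm) ≈ 0.5939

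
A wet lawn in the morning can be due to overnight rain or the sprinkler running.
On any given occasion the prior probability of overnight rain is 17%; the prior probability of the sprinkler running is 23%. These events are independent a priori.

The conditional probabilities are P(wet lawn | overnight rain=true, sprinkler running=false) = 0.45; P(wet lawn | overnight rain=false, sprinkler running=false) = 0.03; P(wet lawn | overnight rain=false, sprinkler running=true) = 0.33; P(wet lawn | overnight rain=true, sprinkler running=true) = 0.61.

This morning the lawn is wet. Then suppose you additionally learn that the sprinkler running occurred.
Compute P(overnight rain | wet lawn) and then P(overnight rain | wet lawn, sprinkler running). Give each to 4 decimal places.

Sum P(wet lawn|·) weighted by the priors over the 4 (overnight rain, sprinkler running) configurations:
  P(wet lawn) = 0.03×0.83×0.77 + 0.33×0.83×0.23 + 0.45×0.17×0.77 + 0.61×0.17×0.23
        = 0.019173 + 0.062997 + 0.058905 + 0.023851 = 0.164926
The terms with overnight rain present sum to 0.082756, so
  P(overnight rain | wet lawn) = 0.082756 / 0.164926 ≈ 0.5018

With the extra evidence:
Enumerate both values of overnight rain and weight by the priors:
  P(wet lawn | sprinkler running) = 0.33·0.83 + 0.61·0.17
        = 0.273900 + 0.103700 = 0.377600
Configurations with overnight rain contribute 0.103700, so
  P(overnight rain | wet lawn, sprinkler running) = 0.103700 / 0.377600 ≈ 0.2746
— sprinkler running explains away the evidence for overnight rain.

P(overnight rain | wet lawn) ≈ 0.5018; P(overnight rain | wet lawn, sprinkler running) ≈ 0.2746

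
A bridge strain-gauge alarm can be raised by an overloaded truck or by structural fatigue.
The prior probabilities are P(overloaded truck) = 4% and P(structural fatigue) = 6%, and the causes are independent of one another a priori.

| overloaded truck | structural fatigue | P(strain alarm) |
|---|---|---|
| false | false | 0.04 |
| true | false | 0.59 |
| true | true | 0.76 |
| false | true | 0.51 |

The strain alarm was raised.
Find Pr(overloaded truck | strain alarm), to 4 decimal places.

Pr(overloaded truck | strain alarm) ≈ 0.2683

For the numerator, keep only overloaded truck=true terms: 0.022184 + 0.001824 = 0.024008
Denominator P(strain alarm): 0.04*0.96*0.94 + 0.51*0.96*0.06 + 0.59*0.04*0.94 + 0.76*0.04*0.06 = 0.089480
P(overloaded truck | strain alarm) = 0.024008/0.089480 ≈ 0.2683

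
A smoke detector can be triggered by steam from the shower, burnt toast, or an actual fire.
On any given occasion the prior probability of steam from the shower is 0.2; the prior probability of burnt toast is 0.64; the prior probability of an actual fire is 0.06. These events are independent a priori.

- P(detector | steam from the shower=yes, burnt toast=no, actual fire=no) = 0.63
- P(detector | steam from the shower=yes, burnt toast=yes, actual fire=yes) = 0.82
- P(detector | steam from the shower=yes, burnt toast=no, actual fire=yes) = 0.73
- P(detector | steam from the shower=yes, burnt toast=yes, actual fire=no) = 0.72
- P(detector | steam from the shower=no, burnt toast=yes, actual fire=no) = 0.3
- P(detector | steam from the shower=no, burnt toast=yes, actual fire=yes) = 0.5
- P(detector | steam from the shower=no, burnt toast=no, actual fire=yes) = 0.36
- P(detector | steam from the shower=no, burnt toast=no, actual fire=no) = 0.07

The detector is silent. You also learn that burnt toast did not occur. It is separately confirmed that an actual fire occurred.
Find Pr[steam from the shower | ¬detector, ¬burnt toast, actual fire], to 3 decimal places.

P(¬detector | ¬burnt toast, actual fire) = 0.64×0.8 + 0.27×0.2 = 0.512000 + 0.054000 = 0.566000
The steam from the shower-present share is 0.27×0.2 = 0.054000.
Hence the posterior is 0.054000/0.566000 ≈ 0.095.

Pr[steam from the shower | ¬detector, ¬burnt toast, actual fire] ≈ 0.095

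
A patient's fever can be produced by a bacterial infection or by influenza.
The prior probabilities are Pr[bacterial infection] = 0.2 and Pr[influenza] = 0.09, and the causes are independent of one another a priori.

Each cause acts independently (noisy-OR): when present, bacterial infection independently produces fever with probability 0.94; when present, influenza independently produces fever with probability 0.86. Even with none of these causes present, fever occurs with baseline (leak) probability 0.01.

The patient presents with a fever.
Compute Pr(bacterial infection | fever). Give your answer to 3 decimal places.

Under noisy-OR, P(fever | causes) = 1 − (1−0.01)·∏(1−qᵢ) over the active causes.
Sum P(fever|·) weighted by the priors over the 4 (bacterial infection, influenza) configurations:
  P(fever) = 0.01·0.8·0.91 + 0.8614·0.8·0.09 + 0.9406·0.2·0.91 + 0.991684·0.2·0.09
        = 0.007280 + 0.062021 + 0.171189 + 0.017850 = 0.258340
The terms with bacterial infection present sum to 0.189039, so
  P(bacterial infection | fever) = 0.189039 / 0.258340 ≈ 0.732

Pr(bacterial infection | fever) ≈ 0.732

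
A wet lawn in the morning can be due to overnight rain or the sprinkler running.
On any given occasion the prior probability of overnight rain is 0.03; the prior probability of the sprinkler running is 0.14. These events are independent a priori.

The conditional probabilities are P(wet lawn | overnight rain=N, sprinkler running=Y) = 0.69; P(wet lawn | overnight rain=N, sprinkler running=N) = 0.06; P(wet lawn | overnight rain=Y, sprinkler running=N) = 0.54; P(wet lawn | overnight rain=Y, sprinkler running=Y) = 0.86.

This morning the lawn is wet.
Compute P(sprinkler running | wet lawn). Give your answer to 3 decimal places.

P(sprinkler running | wet lawn) ≈ 0.603

Enumerate the 4 (overnight rain, sprinkler running) configurations and weight by the priors:
  P(wet lawn) = 0.06·0.97·0.86 + 0.69·0.97·0.14 + 0.54·0.03·0.86 + 0.86·0.03·0.14
        = 0.050052 + 0.093702 + 0.013932 + 0.003612 = 0.161298
The terms with sprinkler running present sum to 0.097314, so
  P(sprinkler running | wet lawn) = 0.097314 / 0.161298 ≈ 0.603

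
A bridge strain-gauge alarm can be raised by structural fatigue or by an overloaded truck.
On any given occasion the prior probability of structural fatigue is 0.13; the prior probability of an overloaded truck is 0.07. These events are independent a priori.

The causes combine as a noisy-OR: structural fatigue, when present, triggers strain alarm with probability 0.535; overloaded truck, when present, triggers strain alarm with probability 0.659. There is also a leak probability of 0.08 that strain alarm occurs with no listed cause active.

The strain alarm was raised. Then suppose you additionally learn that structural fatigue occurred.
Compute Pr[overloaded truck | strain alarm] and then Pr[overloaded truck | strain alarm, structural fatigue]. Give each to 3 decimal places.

Pr[overloaded truck | strain alarm] ≈ 0.270; Pr[overloaded truck | strain alarm, structural fatigue] ≈ 0.101

Under noisy-OR, P(strain alarm | causes) = 1 − (1−0.08)·∏(1−qᵢ) over the active causes.
P(strain alarm) = 0.08·0.87·0.93 + 0.68628·0.87·0.07 + 0.5722·0.13·0.93 + 0.85412·0.13·0.07 = 0.064728 + 0.041794 + 0.069179 + 0.007772 = 0.183473
Restricting to configurations with overloaded truck present: 0.041794 + 0.007772 = 0.049566.
So P(overloaded truck | strain alarm) = 0.049566/0.183473 ≈ 0.270.

With the extra evidence:
Enumerate both values of overloaded truck and weight by the priors:
  P(strain alarm | structural fatigue) = 0.5722×0.93 + 0.85412×0.07
        = 0.532146 + 0.059788 = 0.591934
Keeping only the overloaded truck-present terms gives 0.059788, so
  P(overloaded truck | strain alarm, structural fatigue) = 0.059788 / 0.591934 ≈ 0.101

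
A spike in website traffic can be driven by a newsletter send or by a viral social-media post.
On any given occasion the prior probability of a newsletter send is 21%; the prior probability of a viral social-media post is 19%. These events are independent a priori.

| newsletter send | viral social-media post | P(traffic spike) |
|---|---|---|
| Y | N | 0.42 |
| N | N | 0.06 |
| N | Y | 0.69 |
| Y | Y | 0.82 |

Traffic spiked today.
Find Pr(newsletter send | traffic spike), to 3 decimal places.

Sum P(traffic spike|·) weighted by the priors over the 4 (newsletter send, viral social-media post) configurations:
  P(traffic spike) = 0.06·0.79·0.81 + 0.69·0.79·0.19 + 0.42·0.21·0.81 + 0.82·0.21·0.19
        = 0.038394 + 0.103569 + 0.071442 + 0.032718 = 0.246123
Configurations with newsletter send contribute 0.104160, so
  P(newsletter send | traffic spike) = 0.104160 / 0.246123 ≈ 0.423

Pr(newsletter send | traffic spike) ≈ 0.423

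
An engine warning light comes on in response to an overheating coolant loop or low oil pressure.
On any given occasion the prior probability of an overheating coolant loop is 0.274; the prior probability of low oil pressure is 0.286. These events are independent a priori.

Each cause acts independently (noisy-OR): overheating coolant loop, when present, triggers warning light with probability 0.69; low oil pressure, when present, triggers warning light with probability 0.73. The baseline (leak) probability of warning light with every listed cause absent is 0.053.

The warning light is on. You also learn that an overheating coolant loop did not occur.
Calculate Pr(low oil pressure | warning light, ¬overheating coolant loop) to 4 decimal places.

Pr(low oil pressure | warning light, ¬overheating coolant loop) ≈ 0.8491

Under noisy-OR, P(warning light | causes) = 1 − (1−0.053)·∏(1−qᵢ) over the active causes.
P(warning light | ¬overheating coolant loop) = 0.053×0.714 + 0.74431×0.286 = 0.037842 + 0.212873 = 0.250715
The low oil pressure-present share is 0.74431×0.286 = 0.212873.
P(low oil pressure | warning light, ¬overheating coolant loop) = 0.212873 / 0.250715 ≈ 0.8491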